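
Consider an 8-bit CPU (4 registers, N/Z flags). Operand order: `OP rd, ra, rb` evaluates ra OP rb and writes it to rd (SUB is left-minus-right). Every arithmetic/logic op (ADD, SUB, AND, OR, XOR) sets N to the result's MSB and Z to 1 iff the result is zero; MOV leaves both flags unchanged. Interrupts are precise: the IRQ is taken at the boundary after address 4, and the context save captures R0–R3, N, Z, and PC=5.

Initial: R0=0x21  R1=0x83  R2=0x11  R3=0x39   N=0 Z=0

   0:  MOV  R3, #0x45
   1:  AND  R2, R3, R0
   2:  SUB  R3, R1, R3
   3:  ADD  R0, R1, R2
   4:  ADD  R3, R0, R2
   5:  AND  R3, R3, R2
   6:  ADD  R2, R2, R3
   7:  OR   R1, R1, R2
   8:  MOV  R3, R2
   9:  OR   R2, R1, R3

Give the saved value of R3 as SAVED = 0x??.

after  0: R0=0x21 R1=0x83 R2=0x11 R3=0x45  N=0 Z=0
after  1: R0=0x21 R1=0x83 R2=0x01 R3=0x45  N=0 Z=0
after  2: R0=0x21 R1=0x83 R2=0x01 R3=0x3e  N=0 Z=0
after  3: R0=0x84 R1=0x83 R2=0x01 R3=0x3e  N=1 Z=0
after  4: R0=0x84 R1=0x83 R2=0x01 R3=0x85  N=1 Z=0
-- IRQ taken; context saved, return-PC = 5 --

SAVED = 0x85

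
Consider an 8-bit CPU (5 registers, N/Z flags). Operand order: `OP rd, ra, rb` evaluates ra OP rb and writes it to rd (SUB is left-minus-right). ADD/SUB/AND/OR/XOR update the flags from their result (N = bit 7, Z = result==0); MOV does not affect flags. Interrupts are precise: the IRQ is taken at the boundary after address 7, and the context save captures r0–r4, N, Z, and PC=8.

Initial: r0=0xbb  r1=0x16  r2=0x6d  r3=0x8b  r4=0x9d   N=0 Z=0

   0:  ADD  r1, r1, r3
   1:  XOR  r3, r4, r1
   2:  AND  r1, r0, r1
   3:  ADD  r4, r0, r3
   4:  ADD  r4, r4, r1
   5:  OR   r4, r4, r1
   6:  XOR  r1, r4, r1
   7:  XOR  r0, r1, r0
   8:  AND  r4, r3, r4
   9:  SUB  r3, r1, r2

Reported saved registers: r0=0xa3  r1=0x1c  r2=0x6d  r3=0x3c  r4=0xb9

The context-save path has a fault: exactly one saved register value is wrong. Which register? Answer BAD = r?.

after  0: r0=0xbb r1=0xa1 r2=0x6d r3=0x8b r4=0x9d  N=1 Z=0
after  1: r0=0xbb r1=0xa1 r2=0x6d r3=0x3c r4=0x9d  N=0 Z=0
after  2: r0=0xbb r1=0xa1 r2=0x6d r3=0x3c r4=0x9d  N=1 Z=0
after  3: r0=0xbb r1=0xa1 r2=0x6d r3=0x3c r4=0xf7  N=1 Z=0
after  4: r0=0xbb r1=0xa1 r2=0x6d r3=0x3c r4=0x98  N=1 Z=0
after  5: r0=0xbb r1=0xa1 r2=0x6d r3=0x3c r4=0xb9  N=1 Z=0
after  6: r0=0xbb r1=0x18 r2=0x6d r3=0x3c r4=0xb9  N=0 Z=0
after  7: r0=0xa3 r1=0x18 r2=0x6d r3=0x3c r4=0xb9  N=1 Z=0
-- IRQ taken; context saved, return-PC = 8 --
mismatch: r1: reported 0x1c vs actual 0x18

BAD = r1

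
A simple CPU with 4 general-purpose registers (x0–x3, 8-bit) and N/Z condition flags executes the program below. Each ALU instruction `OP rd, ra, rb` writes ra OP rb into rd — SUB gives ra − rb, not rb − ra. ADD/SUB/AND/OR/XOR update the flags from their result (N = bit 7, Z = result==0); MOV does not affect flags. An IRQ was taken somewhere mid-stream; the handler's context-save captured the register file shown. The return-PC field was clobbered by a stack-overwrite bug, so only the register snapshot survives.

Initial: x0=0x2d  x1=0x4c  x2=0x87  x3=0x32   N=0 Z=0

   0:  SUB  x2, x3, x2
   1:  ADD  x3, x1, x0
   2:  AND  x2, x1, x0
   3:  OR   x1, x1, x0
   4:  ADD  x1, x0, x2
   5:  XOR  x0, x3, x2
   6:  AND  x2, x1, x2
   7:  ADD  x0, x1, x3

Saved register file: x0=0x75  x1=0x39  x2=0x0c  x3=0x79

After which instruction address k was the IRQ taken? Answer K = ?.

after  0: x0=0x2d x1=0x4c x2=0xab x3=0x32  N=1 Z=0
after  1: x0=0x2d x1=0x4c x2=0xab x3=0x79  N=0 Z=0
after  2: x0=0x2d x1=0x4c x2=0x0c x3=0x79  N=0 Z=0
after  3: x0=0x2d x1=0x6d x2=0x0c x3=0x79  N=0 Z=0
after  4: x0=0x2d x1=0x39 x2=0x0c x3=0x79  N=0 Z=0
after  5: x0=0x75 x1=0x39 x2=0x0c x3=0x79  N=0 Z=0
-- IRQ taken; context saved, return-PC = 6 --

K = 5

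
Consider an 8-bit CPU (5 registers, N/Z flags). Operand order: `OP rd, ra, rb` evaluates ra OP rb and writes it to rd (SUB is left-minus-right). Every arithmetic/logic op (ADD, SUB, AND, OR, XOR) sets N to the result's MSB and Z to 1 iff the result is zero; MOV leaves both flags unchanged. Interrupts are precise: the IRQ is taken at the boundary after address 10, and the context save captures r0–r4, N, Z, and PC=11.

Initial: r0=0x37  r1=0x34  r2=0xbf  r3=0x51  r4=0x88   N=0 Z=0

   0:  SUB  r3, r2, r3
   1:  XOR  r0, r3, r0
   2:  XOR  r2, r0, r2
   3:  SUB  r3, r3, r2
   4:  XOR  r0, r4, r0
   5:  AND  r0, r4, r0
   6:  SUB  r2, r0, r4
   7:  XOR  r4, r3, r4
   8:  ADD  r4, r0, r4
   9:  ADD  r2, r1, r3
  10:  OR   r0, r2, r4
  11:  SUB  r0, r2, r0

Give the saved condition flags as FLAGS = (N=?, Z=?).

after  0: r0=0x37 r1=0x34 r2=0xbf r3=0x6e r4=0x88  N=0 Z=0
after  1: r0=0x59 r1=0x34 r2=0xbf r3=0x6e r4=0x88  N=0 Z=0
after  2: r0=0x59 r1=0x34 r2=0xe6 r3=0x6e r4=0x88  N=1 Z=0
after  3: r0=0x59 r1=0x34 r2=0xe6 r3=0x88 r4=0x88  N=1 Z=0
after  4: r0=0xd1 r1=0x34 r2=0xe6 r3=0x88 r4=0x88  N=1 Z=0
after  5: r0=0x80 r1=0x34 r2=0xe6 r3=0x88 r4=0x88  N=1 Z=0
after  6: r0=0x80 r1=0x34 r2=0xf8 r3=0x88 r4=0x88  N=1 Z=0
after  7: r0=0x80 r1=0x34 r2=0xf8 r3=0x88 r4=0x00  N=0 Z=1
after  8: r0=0x80 r1=0x34 r2=0xf8 r3=0x88 r4=0x80  N=1 Z=0
after  9: r0=0x80 r1=0x34 r2=0xbc r3=0x88 r4=0x80  N=1 Z=0
after 10: r0=0xbc r1=0x34 r2=0xbc r3=0x88 r4=0x80  N=1 Z=0
-- IRQ taken; context saved, return-PC = 11 --

FLAGS = (N=1, Z=0)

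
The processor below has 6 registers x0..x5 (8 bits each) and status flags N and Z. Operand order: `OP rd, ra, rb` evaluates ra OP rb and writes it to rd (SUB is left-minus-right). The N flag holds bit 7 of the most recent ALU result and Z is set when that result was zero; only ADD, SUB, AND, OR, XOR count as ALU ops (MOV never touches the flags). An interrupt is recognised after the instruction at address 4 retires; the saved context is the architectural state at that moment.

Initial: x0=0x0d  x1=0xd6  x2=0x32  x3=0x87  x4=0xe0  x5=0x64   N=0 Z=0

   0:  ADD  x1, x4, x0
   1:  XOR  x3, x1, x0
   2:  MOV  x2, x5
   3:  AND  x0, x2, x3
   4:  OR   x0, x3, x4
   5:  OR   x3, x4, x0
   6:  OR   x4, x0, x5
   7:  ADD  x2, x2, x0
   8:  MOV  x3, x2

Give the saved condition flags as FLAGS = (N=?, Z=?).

after  0: x0=0x0d x1=0xed x2=0x32 x3=0x87 x4=0xe0 x5=0x64  N=1 Z=0
after  1: x0=0x0d x1=0xed x2=0x32 x3=0xe0 x4=0xe0 x5=0x64  N=1 Z=0
after  2: x0=0x0d x1=0xed x2=0x64 x3=0xe0 x4=0xe0 x5=0x64  N=1 Z=0
after  3: x0=0x60 x1=0xed x2=0x64 x3=0xe0 x4=0xe0 x5=0x64  N=0 Z=0
after  4: x0=0xe0 x1=0xed x2=0x64 x3=0xe0 x4=0xe0 x5=0x64  N=1 Z=0
-- IRQ taken; context saved, return-PC = 5 --

FLAGS = (N=1, Z=0)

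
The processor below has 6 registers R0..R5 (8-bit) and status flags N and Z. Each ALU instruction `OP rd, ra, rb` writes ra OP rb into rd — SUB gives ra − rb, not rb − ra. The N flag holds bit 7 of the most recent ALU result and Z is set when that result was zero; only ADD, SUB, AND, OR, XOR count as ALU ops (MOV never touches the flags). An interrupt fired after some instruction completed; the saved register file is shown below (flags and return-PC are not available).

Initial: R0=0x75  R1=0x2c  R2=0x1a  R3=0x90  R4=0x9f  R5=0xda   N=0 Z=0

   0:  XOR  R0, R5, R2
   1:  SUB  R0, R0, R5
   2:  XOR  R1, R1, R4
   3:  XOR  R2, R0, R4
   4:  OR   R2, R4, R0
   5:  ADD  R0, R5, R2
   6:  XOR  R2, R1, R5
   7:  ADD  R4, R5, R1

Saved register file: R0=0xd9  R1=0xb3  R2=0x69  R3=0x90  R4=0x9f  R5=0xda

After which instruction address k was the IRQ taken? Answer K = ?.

after  0: R0=0xc0 R1=0x2c R2=0x1a R3=0x90 R4=0x9f R5=0xda  N=1 Z=0
after  1: R0=0xe6 R1=0x2c R2=0x1a R3=0x90 R4=0x9f R5=0xda  N=1 Z=0
after  2: R0=0xe6 R1=0xb3 R2=0x1a R3=0x90 R4=0x9f R5=0xda  N=1 Z=0
after  3: R0=0xe6 R1=0xb3 R2=0x79 R3=0x90 R4=0x9f R5=0xda  N=0 Z=0
after  4: R0=0xe6 R1=0xb3 R2=0xff R3=0x90 R4=0x9f R5=0xda  N=1 Z=0
after  5: R0=0xd9 R1=0xb3 R2=0xff R3=0x90 R4=0x9f R5=0xda  N=1 Z=0
after  6: R0=0xd9 R1=0xb3 R2=0x69 R3=0x90 R4=0x9f R5=0xda  N=0 Z=0
-- IRQ taken; context saved, return-PC = 7 --

K = 6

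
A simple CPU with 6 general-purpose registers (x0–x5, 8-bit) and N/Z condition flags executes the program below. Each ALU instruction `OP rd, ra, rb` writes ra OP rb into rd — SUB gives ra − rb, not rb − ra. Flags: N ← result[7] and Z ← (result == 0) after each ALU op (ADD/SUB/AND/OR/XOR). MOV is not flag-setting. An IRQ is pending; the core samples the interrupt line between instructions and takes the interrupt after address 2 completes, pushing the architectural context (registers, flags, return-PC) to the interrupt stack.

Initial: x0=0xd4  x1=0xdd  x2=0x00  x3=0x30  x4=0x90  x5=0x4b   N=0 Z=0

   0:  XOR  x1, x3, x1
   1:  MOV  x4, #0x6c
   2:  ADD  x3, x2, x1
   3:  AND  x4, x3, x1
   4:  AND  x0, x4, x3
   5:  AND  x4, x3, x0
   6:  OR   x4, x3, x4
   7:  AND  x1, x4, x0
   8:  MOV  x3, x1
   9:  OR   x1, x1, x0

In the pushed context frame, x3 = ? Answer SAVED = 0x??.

after  0: x0=0xd4 x1=0xed x2=0x00 x3=0x30 x4=0x90 x5=0x4b  N=1 Z=0
after  1: x0=0xd4 x1=0xed x2=0x00 x3=0x30 x4=0x6c x5=0x4b  N=1 Z=0
after  2: x0=0xd4 x1=0xed x2=0x00 x3=0xed x4=0x6c x5=0x4b  N=1 Z=0
-- IRQ taken; context saved, return-PC = 3 --

SAVED = 0xed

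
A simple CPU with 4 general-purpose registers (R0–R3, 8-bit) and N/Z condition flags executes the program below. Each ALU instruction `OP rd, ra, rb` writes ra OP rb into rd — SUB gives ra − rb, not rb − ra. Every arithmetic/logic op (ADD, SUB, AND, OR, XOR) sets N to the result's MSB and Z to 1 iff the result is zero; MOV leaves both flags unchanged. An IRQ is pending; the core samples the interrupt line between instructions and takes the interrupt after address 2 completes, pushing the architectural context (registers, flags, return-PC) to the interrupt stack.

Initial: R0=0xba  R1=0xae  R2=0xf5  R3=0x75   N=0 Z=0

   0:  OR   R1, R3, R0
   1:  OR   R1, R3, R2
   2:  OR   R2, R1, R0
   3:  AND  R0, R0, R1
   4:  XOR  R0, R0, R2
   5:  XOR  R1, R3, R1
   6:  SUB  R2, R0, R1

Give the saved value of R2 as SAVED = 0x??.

after  0: R0=0xba R1=0xff R2=0xf5 R3=0x75  N=1 Z=0
after  1: R0=0xba R1=0xf5 R2=0xf5 R3=0x75  N=1 Z=0
after  2: R0=0xba R1=0xf5 R2=0xff R3=0x75  N=1 Z=0
-- IRQ taken; context saved, return-PC = 3 --

SAVED = 0xff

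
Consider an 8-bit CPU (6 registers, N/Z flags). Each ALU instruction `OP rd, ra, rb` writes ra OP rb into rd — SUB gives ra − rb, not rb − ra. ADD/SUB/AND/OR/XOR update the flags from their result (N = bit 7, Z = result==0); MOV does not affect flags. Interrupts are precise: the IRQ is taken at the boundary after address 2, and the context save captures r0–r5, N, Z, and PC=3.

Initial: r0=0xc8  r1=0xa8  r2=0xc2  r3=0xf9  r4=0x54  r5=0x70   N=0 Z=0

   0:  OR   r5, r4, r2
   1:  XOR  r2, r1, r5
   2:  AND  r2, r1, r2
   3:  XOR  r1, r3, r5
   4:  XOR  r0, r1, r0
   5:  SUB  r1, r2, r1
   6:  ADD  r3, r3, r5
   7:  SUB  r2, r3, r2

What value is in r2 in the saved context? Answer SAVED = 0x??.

after  0: r0=0xc8 r1=0xa8 r2=0xc2 r3=0xf9 r4=0x54 r5=0xd6  N=1 Z=0
after  1: r0=0xc8 r1=0xa8 r2=0x7e r3=0xf9 r4=0x54 r5=0xd6  N=0 Z=0
after  2: r0=0xc8 r1=0xa8 r2=0x28 r3=0xf9 r4=0x54 r5=0xd6  N=0 Z=0
-- IRQ taken; context saved, return-PC = 3 --

SAVED = 0x28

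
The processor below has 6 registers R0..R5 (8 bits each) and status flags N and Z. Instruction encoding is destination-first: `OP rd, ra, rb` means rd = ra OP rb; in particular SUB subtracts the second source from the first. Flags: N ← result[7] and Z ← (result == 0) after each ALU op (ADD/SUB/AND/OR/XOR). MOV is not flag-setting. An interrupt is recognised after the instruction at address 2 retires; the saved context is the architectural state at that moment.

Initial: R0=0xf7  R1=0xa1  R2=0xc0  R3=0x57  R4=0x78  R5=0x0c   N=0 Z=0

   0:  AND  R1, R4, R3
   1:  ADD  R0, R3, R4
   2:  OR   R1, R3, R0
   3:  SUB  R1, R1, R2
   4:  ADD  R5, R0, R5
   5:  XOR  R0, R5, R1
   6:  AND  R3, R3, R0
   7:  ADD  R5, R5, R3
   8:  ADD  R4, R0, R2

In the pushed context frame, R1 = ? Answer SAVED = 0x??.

SAVED = 0xdf

after  0: R0=0xf7 R1=0x50 R2=0xc0 R3=0x57 R4=0x78 R5=0x0c  N=0 Z=0
after  1: R0=0xcf R1=0x50 R2=0xc0 R3=0x57 R4=0x78 R5=0x0c  N=1 Z=0
after  2: R0=0xcf R1=0xdf R2=0xc0 R3=0x57 R4=0x78 R5=0x0c  N=1 Z=0
-- IRQ taken; context saved, return-PC = 3 --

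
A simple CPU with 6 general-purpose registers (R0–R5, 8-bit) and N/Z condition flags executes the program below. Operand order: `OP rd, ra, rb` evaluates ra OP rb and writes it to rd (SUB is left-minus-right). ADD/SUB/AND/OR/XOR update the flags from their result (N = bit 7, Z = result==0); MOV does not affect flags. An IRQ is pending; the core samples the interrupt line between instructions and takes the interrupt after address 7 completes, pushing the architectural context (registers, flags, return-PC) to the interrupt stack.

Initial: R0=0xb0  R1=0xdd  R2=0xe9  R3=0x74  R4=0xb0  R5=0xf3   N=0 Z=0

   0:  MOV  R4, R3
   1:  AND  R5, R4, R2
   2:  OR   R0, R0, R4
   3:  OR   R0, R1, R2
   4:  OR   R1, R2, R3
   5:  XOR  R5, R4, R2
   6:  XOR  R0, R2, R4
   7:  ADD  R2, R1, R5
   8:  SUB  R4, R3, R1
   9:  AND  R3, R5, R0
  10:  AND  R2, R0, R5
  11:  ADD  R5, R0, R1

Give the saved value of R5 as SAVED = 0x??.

SAVED = 0x9d

after  0: R0=0xb0 R1=0xdd R2=0xe9 R3=0x74 R4=0x74 R5=0xf3  N=0 Z=0
after  1: R0=0xb0 R1=0xdd R2=0xe9 R3=0x74 R4=0x74 R5=0x60  N=0 Z=0
after  2: R0=0xf4 R1=0xdd R2=0xe9 R3=0x74 R4=0x74 R5=0x60  N=1 Z=0
after  3: R0=0xfd R1=0xdd R2=0xe9 R3=0x74 R4=0x74 R5=0x60  N=1 Z=0
after  4: R0=0xfd R1=0xfd R2=0xe9 R3=0x74 R4=0x74 R5=0x60  N=1 Z=0
after  5: R0=0xfd R1=0xfd R2=0xe9 R3=0x74 R4=0x74 R5=0x9d  N=1 Z=0
after  6: R0=0x9d R1=0xfd R2=0xe9 R3=0x74 R4=0x74 R5=0x9d  N=1 Z=0
after  7: R0=0x9d R1=0xfd R2=0x9a R3=0x74 R4=0x74 R5=0x9d  N=1 Z=0
-- IRQ taken; context saved, return-PC = 8 --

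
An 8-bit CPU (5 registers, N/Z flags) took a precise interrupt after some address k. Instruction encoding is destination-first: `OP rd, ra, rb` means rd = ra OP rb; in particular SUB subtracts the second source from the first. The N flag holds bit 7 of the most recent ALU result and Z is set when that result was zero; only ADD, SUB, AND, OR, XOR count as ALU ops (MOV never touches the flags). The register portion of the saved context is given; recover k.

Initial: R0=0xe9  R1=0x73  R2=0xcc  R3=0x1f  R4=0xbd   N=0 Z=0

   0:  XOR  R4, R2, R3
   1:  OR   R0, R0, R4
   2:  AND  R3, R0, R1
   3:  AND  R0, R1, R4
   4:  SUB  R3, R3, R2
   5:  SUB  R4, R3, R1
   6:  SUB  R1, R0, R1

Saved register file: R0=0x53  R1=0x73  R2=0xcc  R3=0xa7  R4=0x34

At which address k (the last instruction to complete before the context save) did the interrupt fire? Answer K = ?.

after  0: R0=0xe9 R1=0x73 R2=0xcc R3=0x1f R4=0xd3  N=1 Z=0
after  1: R0=0xfb R1=0x73 R2=0xcc R3=0x1f R4=0xd3  N=1 Z=0
after  2: R0=0xfb R1=0x73 R2=0xcc R3=0x73 R4=0xd3  N=0 Z=0
after  3: R0=0x53 R1=0x73 R2=0xcc R3=0x73 R4=0xd3  N=0 Z=0
after  4: R0=0x53 R1=0x73 R2=0xcc R3=0xa7 R4=0xd3  N=1 Z=0
after  5: R0=0x53 R1=0x73 R2=0xcc R3=0xa7 R4=0x34  N=0 Z=0
-- IRQ taken; context saved, return-PC = 6 --

K = 5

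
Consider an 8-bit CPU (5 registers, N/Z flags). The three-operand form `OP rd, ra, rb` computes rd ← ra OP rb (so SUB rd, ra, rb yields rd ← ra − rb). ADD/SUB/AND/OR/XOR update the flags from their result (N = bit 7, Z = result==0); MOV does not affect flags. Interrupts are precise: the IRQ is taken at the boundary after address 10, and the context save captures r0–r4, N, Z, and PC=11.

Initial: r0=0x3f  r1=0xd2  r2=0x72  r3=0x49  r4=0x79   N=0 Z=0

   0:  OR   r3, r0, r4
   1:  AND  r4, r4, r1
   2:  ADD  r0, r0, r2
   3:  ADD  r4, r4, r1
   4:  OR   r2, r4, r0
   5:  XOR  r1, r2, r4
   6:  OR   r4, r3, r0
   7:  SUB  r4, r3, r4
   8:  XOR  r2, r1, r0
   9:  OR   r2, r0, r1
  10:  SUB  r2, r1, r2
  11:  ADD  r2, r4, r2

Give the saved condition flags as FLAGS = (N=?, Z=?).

after  0: r0=0x3f r1=0xd2 r2=0x72 r3=0x7f r4=0x79  N=0 Z=0
after  1: r0=0x3f r1=0xd2 r2=0x72 r3=0x7f r4=0x50  N=0 Z=0
after  2: r0=0xb1 r1=0xd2 r2=0x72 r3=0x7f r4=0x50  N=1 Z=0
after  3: r0=0xb1 r1=0xd2 r2=0x72 r3=0x7f r4=0x22  N=0 Z=0
after  4: r0=0xb1 r1=0xd2 r2=0xb3 r3=0x7f r4=0x22  N=1 Z=0
after  5: r0=0xb1 r1=0x91 r2=0xb3 r3=0x7f r4=0x22  N=1 Z=0
after  6: r0=0xb1 r1=0x91 r2=0xb3 r3=0x7f r4=0xff  N=1 Z=0
after  7: r0=0xb1 r1=0x91 r2=0xb3 r3=0x7f r4=0x80  N=1 Z=0
after  8: r0=0xb1 r1=0x91 r2=0x20 r3=0x7f r4=0x80  N=0 Z=0
after  9: r0=0xb1 r1=0x91 r2=0xb1 r3=0x7f r4=0x80  N=1 Z=0
after 10: r0=0xb1 r1=0x91 r2=0xe0 r3=0x7f r4=0x80  N=1 Z=0
-- IRQ taken; context saved, return-PC = 11 --

FLAGS = (N=1, Z=0)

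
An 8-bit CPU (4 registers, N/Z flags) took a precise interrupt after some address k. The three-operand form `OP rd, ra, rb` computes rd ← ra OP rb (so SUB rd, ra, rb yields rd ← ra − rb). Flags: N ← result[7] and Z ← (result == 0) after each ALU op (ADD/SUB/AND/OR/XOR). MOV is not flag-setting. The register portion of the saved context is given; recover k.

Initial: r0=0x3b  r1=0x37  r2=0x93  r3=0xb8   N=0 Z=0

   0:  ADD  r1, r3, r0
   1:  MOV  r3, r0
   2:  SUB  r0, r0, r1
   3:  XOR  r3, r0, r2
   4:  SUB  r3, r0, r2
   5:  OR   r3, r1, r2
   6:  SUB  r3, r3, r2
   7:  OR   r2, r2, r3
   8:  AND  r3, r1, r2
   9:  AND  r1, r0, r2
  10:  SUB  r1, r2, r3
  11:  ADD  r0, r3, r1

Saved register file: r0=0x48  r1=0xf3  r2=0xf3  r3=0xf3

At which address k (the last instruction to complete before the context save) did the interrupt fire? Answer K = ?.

after  0: r0=0x3b r1=0xf3 r2=0x93 r3=0xb8  N=1 Z=0
after  1: r0=0x3b r1=0xf3 r2=0x93 r3=0x3b  N=1 Z=0
after  2: r0=0x48 r1=0xf3 r2=0x93 r3=0x3b  N=0 Z=0
after  3: r0=0x48 r1=0xf3 r2=0x93 r3=0xdb  N=1 Z=0
after  4: r0=0x48 r1=0xf3 r2=0x93 r3=0xb5  N=1 Z=0
after  5: r0=0x48 r1=0xf3 r2=0x93 r3=0xf3  N=1 Z=0
after  6: r0=0x48 r1=0xf3 r2=0x93 r3=0x60  N=0 Z=0
after  7: r0=0x48 r1=0xf3 r2=0xf3 r3=0x60  N=1 Z=0
after  8: r0=0x48 r1=0xf3 r2=0xf3 r3=0xf3  N=1 Z=0
-- IRQ taken; context saved, return-PC = 9 --

K = 8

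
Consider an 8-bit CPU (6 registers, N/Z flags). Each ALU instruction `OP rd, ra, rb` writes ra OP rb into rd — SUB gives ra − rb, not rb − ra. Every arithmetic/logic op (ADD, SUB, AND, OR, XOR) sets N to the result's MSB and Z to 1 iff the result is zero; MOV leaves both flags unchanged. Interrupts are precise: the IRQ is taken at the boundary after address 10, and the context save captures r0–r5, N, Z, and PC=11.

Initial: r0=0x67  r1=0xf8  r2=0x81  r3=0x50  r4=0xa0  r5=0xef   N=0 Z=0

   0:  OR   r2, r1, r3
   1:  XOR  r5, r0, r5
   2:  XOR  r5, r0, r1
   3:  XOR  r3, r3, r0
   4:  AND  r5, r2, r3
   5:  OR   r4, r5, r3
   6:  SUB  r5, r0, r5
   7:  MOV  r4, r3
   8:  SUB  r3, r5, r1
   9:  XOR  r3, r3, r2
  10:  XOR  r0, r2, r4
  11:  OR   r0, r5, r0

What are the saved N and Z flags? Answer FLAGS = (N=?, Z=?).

after  0: r0=0x67 r1=0xf8 r2=0xf8 r3=0x50 r4=0xa0 r5=0xef  N=1 Z=0
after  1: r0=0x67 r1=0xf8 r2=0xf8 r3=0x50 r4=0xa0 r5=0x88  N=1 Z=0
after  2: r0=0x67 r1=0xf8 r2=0xf8 r3=0x50 r4=0xa0 r5=0x9f  N=1 Z=0
after  3: r0=0x67 r1=0xf8 r2=0xf8 r3=0x37 r4=0xa0 r5=0x9f  N=0 Z=0
after  4: r0=0x67 r1=0xf8 r2=0xf8 r3=0x37 r4=0xa0 r5=0x30  N=0 Z=0
after  5: r0=0x67 r1=0xf8 r2=0xf8 r3=0x37 r4=0x37 r5=0x30  N=0 Z=0
after  6: r0=0x67 r1=0xf8 r2=0xf8 r3=0x37 r4=0x37 r5=0x37  N=0 Z=0
after  7: r0=0x67 r1=0xf8 r2=0xf8 r3=0x37 r4=0x37 r5=0x37  N=0 Z=0
after  8: r0=0x67 r1=0xf8 r2=0xf8 r3=0x3f r4=0x37 r5=0x37  N=0 Z=0
after  9: r0=0x67 r1=0xf8 r2=0xf8 r3=0xc7 r4=0x37 r5=0x37  N=1 Z=0
after 10: r0=0xcf r1=0xf8 r2=0xf8 r3=0xc7 r4=0x37 r5=0x37  N=1 Z=0
-- IRQ taken; context saved, return-PC = 11 --

FLAGS = (N=1, Z=0)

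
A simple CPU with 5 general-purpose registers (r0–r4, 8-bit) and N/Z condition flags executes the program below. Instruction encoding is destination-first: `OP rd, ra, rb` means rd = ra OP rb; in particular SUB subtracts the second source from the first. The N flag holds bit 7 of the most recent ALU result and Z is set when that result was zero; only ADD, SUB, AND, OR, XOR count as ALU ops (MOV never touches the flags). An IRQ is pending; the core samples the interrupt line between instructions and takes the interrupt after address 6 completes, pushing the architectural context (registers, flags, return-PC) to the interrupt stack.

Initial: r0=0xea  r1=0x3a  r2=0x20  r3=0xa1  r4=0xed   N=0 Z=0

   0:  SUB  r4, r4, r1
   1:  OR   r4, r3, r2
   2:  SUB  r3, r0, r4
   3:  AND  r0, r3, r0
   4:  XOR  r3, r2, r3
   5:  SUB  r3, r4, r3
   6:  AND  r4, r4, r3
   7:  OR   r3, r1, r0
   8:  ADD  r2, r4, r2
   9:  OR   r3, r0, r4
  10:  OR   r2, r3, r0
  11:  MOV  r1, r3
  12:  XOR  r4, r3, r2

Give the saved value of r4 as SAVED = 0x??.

after  0: r0=0xea r1=0x3a r2=0x20 r3=0xa1 r4=0xb3  N=1 Z=0
after  1: r0=0xea r1=0x3a r2=0x20 r3=0xa1 r4=0xa1  N=1 Z=0
after  2: r0=0xea r1=0x3a r2=0x20 r3=0x49 r4=0xa1  N=0 Z=0
after  3: r0=0x48 r1=0x3a r2=0x20 r3=0x49 r4=0xa1  N=0 Z=0
after  4: r0=0x48 r1=0x3a r2=0x20 r3=0x69 r4=0xa1  N=0 Z=0
after  5: r0=0x48 r1=0x3a r2=0x20 r3=0x38 r4=0xa1  N=0 Z=0
after  6: r0=0x48 r1=0x3a r2=0x20 r3=0x38 r4=0x20  N=0 Z=0
-- IRQ taken; context saved, return-PC = 7 --

SAVED = 0x20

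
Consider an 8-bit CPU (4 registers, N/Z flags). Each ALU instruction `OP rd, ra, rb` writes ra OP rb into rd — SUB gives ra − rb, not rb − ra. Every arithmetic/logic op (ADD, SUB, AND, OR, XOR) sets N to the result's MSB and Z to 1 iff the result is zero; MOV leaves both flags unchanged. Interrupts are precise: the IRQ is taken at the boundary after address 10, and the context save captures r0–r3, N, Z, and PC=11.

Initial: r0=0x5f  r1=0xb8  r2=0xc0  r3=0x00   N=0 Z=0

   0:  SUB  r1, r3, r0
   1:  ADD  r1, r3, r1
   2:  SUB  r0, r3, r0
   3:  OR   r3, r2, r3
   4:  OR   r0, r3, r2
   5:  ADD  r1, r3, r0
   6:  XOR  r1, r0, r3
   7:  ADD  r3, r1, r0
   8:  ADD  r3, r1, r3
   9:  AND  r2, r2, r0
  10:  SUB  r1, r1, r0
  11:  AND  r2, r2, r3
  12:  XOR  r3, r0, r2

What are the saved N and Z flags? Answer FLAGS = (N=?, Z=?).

after  0: r0=0x5f r1=0xa1 r2=0xc0 r3=0x00  N=1 Z=0
after  1: r0=0x5f r1=0xa1 r2=0xc0 r3=0x00  N=1 Z=0
after  2: r0=0xa1 r1=0xa1 r2=0xc0 r3=0x00  N=1 Z=0
after  3: r0=0xa1 r1=0xa1 r2=0xc0 r3=0xc0  N=1 Z=0
after  4: r0=0xc0 r1=0xa1 r2=0xc0 r3=0xc0  N=1 Z=0
after  5: r0=0xc0 r1=0x80 r2=0xc0 r3=0xc0  N=1 Z=0
after  6: r0=0xc0 r1=0x00 r2=0xc0 r3=0xc0  N=0 Z=1
after  7: r0=0xc0 r1=0x00 r2=0xc0 r3=0xc0  N=1 Z=0
after  8: r0=0xc0 r1=0x00 r2=0xc0 r3=0xc0  N=1 Z=0
after  9: r0=0xc0 r1=0x00 r2=0xc0 r3=0xc0  N=1 Z=0
after 10: r0=0xc0 r1=0x40 r2=0xc0 r3=0xc0  N=0 Z=0
-- IRQ taken; context saved, return-PC = 11 --

FLAGS = (N=0, Z=0)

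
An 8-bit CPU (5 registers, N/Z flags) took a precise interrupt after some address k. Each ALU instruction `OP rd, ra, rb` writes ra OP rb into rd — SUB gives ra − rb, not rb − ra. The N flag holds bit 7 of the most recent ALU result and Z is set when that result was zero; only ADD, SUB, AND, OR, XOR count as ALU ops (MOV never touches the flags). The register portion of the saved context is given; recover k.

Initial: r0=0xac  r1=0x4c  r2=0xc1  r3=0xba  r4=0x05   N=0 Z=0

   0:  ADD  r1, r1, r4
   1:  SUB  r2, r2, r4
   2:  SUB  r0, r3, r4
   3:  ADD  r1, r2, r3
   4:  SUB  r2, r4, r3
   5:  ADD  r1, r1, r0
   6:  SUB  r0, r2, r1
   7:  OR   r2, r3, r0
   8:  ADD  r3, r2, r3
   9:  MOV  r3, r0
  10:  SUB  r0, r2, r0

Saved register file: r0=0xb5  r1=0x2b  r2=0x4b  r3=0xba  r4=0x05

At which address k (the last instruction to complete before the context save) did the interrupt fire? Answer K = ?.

K = 5

after  0: r0=0xac r1=0x51 r2=0xc1 r3=0xba r4=0x05  N=0 Z=0
after  1: r0=0xac r1=0x51 r2=0xbc r3=0xba r4=0x05  N=1 Z=0
after  2: r0=0xb5 r1=0x51 r2=0xbc r3=0xba r4=0x05  N=1 Z=0
after  3: r0=0xb5 r1=0x76 r2=0xbc r3=0xba r4=0x05  N=0 Z=0
after  4: r0=0xb5 r1=0x76 r2=0x4b r3=0xba r4=0x05  N=0 Z=0
after  5: r0=0xb5 r1=0x2b r2=0x4b r3=0xba r4=0x05  N=0 Z=0
-- IRQ taken; context saved, return-PC = 6 --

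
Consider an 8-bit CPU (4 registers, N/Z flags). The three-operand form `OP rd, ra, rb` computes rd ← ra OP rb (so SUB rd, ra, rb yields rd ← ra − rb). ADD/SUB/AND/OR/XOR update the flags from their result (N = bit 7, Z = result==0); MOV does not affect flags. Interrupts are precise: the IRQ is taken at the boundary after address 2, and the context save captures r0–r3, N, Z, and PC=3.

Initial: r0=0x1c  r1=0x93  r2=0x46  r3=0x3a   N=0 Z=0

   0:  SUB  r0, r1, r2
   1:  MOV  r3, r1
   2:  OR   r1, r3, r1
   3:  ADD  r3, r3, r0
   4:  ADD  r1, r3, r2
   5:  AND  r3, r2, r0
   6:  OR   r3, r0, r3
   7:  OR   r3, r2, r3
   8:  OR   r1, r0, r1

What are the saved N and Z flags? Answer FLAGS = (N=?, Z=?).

FLAGS = (N=1, Z=0)

after  0: r0=0x4d r1=0x93 r2=0x46 r3=0x3a  N=0 Z=0
after  1: r0=0x4d r1=0x93 r2=0x46 r3=0x93  N=0 Z=0
after  2: r0=0x4d r1=0x93 r2=0x46 r3=0x93  N=1 Z=0
-- IRQ taken; context saved, return-PC = 3 --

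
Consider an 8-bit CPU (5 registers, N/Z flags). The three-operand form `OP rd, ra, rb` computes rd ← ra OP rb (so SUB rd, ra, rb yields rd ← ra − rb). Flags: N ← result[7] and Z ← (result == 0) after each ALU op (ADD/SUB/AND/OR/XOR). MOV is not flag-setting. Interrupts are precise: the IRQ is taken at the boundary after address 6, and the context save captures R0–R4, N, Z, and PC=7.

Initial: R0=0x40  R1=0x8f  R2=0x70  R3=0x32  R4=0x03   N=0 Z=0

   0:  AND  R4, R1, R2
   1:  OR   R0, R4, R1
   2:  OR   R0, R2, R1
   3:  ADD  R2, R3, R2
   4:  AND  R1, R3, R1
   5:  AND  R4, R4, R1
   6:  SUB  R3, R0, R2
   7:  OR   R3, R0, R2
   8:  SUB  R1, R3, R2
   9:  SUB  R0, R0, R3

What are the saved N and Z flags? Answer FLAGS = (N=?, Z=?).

after  0: R0=0x40 R1=0x8f R2=0x70 R3=0x32 R4=0x00  N=0 Z=1
after  1: R0=0x8f R1=0x8f R2=0x70 R3=0x32 R4=0x00  N=1 Z=0
after  2: R0=0xff R1=0x8f R2=0x70 R3=0x32 R4=0x00  N=1 Z=0
after  3: R0=0xff R1=0x8f R2=0xa2 R3=0x32 R4=0x00  N=1 Z=0
after  4: R0=0xff R1=0x02 R2=0xa2 R3=0x32 R4=0x00  N=0 Z=0
after  5: R0=0xff R1=0x02 R2=0xa2 R3=0x32 R4=0x00  N=0 Z=1
after  6: R0=0xff R1=0x02 R2=0xa2 R3=0x5d R4=0x00  N=0 Z=0
-- IRQ taken; context saved, return-PC = 7 --

FLAGS = (N=0, Z=0)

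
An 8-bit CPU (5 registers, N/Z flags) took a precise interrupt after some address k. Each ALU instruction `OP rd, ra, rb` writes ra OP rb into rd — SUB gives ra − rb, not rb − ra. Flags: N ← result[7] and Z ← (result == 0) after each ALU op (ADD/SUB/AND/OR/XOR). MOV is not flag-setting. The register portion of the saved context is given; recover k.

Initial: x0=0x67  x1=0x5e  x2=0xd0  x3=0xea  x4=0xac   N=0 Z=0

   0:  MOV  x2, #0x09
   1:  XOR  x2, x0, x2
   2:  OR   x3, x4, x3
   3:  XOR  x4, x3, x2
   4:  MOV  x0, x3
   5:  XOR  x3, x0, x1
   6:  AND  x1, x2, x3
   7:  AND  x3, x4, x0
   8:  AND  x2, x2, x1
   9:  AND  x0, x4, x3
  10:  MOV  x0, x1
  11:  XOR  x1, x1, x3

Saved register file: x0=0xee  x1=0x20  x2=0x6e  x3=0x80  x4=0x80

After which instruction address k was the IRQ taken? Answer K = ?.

after  0: x0=0x67 x1=0x5e x2=0x09 x3=0xea x4=0xac  N=0 Z=0
after  1: x0=0x67 x1=0x5e x2=0x6e x3=0xea x4=0xac  N=0 Z=0
after  2: x0=0x67 x1=0x5e x2=0x6e x3=0xee x4=0xac  N=1 Z=0
after  3: x0=0x67 x1=0x5e x2=0x6e x3=0xee x4=0x80  N=1 Z=0
after  4: x0=0xee x1=0x5e x2=0x6e x3=0xee x4=0x80  N=1 Z=0
after  5: x0=0xee x1=0x5e x2=0x6e x3=0xb0 x4=0x80  N=1 Z=0
after  6: x0=0xee x1=0x20 x2=0x6e x3=0xb0 x4=0x80  N=0 Z=0
after  7: x0=0xee x1=0x20 x2=0x6e x3=0x80 x4=0x80  N=1 Z=0
-- IRQ taken; context saved, return-PC = 8 --

K = 7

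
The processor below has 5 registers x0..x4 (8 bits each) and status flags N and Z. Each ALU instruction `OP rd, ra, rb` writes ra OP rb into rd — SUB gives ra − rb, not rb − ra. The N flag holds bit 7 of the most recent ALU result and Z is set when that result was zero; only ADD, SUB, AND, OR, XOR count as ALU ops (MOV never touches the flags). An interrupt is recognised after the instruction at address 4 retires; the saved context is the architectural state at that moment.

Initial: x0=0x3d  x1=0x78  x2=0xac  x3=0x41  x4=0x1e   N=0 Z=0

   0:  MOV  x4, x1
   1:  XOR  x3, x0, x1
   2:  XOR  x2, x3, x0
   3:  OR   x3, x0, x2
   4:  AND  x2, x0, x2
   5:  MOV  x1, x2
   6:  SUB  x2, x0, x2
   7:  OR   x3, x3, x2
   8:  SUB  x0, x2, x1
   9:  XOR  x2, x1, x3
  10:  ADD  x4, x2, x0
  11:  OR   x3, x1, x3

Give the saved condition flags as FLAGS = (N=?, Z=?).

FLAGS = (N=0, Z=0)

after  0: x0=0x3d x1=0x78 x2=0xac x3=0x41 x4=0x78  N=0 Z=0
after  1: x0=0x3d x1=0x78 x2=0xac x3=0x45 x4=0x78  N=0 Z=0
after  2: x0=0x3d x1=0x78 x2=0x78 x3=0x45 x4=0x78  N=0 Z=0
after  3: x0=0x3d x1=0x78 x2=0x78 x3=0x7d x4=0x78  N=0 Z=0
after  4: x0=0x3d x1=0x78 x2=0x38 x3=0x7d x4=0x78  N=0 Z=0
-- IRQ taken; context saved, return-PC = 5 --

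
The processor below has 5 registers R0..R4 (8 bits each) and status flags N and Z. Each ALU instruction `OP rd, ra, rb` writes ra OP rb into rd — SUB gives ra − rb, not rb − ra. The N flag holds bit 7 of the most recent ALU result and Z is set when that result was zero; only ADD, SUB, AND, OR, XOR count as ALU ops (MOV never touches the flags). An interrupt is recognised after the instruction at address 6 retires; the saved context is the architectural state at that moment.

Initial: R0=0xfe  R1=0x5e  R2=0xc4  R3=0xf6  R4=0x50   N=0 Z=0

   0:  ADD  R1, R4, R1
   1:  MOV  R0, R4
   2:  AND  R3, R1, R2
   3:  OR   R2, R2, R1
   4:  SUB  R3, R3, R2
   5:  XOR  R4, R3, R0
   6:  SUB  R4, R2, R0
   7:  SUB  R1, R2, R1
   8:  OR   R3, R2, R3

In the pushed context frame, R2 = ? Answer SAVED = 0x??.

after  0: R0=0xfe R1=0xae R2=0xc4 R3=0xf6 R4=0x50  N=1 Z=0
after  1: R0=0x50 R1=0xae R2=0xc4 R3=0xf6 R4=0x50  N=1 Z=0
after  2: R0=0x50 R1=0xae R2=0xc4 R3=0x84 R4=0x50  N=1 Z=0
after  3: R0=0x50 R1=0xae R2=0xee R3=0x84 R4=0x50  N=1 Z=0
after  4: R0=0x50 R1=0xae R2=0xee R3=0x96 R4=0x50  N=1 Z=0
after  5: R0=0x50 R1=0xae R2=0xee R3=0x96 R4=0xc6  N=1 Z=0
after  6: R0=0x50 R1=0xae R2=0xee R3=0x96 R4=0x9e  N=1 Z=0
-- IRQ taken; context saved, return-PC = 7 --

SAVED = 0xee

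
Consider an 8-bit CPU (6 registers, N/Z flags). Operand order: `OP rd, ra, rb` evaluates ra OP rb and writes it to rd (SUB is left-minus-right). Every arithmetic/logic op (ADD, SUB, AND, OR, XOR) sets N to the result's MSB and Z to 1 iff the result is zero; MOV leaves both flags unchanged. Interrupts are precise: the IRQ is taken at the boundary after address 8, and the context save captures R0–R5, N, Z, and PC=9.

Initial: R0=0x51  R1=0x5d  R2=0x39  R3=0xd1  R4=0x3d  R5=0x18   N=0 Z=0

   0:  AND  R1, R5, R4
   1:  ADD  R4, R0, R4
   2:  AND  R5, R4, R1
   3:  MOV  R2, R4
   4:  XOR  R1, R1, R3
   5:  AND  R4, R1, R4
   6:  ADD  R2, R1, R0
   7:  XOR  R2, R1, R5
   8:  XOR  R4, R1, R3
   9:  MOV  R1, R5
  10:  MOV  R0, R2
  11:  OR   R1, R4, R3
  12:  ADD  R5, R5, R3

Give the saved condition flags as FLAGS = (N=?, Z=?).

after  0: R0=0x51 R1=0x18 R2=0x39 R3=0xd1 R4=0x3d R5=0x18  N=0 Z=0
after  1: R0=0x51 R1=0x18 R2=0x39 R3=0xd1 R4=0x8e R5=0x18  N=1 Z=0
after  2: R0=0x51 R1=0x18 R2=0x39 R3=0xd1 R4=0x8e R5=0x08  N=0 Z=0
after  3: R0=0x51 R1=0x18 R2=0x8e R3=0xd1 R4=0x8e R5=0x08  N=0 Z=0
after  4: R0=0x51 R1=0xc9 R2=0x8e R3=0xd1 R4=0x8e R5=0x08  N=1 Z=0
after  5: R0=0x51 R1=0xc9 R2=0x8e R3=0xd1 R4=0x88 R5=0x08  N=1 Z=0
after  6: R0=0x51 R1=0xc9 R2=0x1a R3=0xd1 R4=0x88 R5=0x08  N=0 Z=0
after  7: R0=0x51 R1=0xc9 R2=0xc1 R3=0xd1 R4=0x88 R5=0x08  N=1 Z=0
after  8: R0=0x51 R1=0xc9 R2=0xc1 R3=0xd1 R4=0x18 R5=0x08  N=0 Z=0
-- IRQ taken; context saved, return-PC = 9 --

FLAGS = (N=0, Z=0)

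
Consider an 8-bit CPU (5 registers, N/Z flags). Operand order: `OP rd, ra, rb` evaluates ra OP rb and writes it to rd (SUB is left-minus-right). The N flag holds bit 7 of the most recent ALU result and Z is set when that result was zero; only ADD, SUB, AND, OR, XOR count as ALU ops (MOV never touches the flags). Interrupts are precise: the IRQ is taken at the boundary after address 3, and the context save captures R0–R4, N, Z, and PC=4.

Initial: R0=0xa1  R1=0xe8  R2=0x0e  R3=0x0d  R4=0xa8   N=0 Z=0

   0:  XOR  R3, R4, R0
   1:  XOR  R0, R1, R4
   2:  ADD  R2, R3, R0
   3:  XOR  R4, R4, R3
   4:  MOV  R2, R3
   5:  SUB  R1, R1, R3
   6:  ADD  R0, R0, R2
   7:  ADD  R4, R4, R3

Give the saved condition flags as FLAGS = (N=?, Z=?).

after  0: R0=0xa1 R1=0xe8 R2=0x0e R3=0x09 R4=0xa8  N=0 Z=0
after  1: R0=0x40 R1=0xe8 R2=0x0e R3=0x09 R4=0xa8  N=0 Z=0
after  2: R0=0x40 R1=0xe8 R2=0x49 R3=0x09 R4=0xa8  N=0 Z=0
after  3: R0=0x40 R1=0xe8 R2=0x49 R3=0x09 R4=0xa1  N=1 Z=0
-- IRQ taken; context saved, return-PC = 4 --

FLAGS = (N=1, Z=0)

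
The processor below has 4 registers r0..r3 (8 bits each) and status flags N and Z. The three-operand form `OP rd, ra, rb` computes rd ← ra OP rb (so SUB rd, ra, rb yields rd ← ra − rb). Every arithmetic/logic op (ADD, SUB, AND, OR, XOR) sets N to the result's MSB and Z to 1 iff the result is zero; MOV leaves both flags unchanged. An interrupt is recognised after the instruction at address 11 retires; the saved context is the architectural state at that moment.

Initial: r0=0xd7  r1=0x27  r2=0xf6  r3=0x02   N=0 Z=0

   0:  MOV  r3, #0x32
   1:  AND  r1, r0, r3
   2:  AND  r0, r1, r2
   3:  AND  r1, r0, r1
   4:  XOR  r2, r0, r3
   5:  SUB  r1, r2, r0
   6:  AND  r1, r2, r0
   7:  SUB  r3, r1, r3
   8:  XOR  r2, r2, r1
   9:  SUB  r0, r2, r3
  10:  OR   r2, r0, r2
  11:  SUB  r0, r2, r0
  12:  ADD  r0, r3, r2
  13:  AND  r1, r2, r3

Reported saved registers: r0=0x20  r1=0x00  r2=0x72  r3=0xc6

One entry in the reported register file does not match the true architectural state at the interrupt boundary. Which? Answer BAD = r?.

after  0: r0=0xd7 r1=0x27 r2=0xf6 r3=0x32  N=0 Z=0
after  1: r0=0xd7 r1=0x12 r2=0xf6 r3=0x32  N=0 Z=0
after  2: r0=0x12 r1=0x12 r2=0xf6 r3=0x32  N=0 Z=0
after  3: r0=0x12 r1=0x12 r2=0xf6 r3=0x32  N=0 Z=0
after  4: r0=0x12 r1=0x12 r2=0x20 r3=0x32  N=0 Z=0
after  5: r0=0x12 r1=0x0e r2=0x20 r3=0x32  N=0 Z=0
after  6: r0=0x12 r1=0x00 r2=0x20 r3=0x32  N=0 Z=1
after  7: r0=0x12 r1=0x00 r2=0x20 r3=0xce  N=1 Z=0
after  8: r0=0x12 r1=0x00 r2=0x20 r3=0xce  N=0 Z=0
after  9: r0=0x52 r1=0x00 r2=0x20 r3=0xce  N=0 Z=0
after 10: r0=0x52 r1=0x00 r2=0x72 r3=0xce  N=0 Z=0
after 11: r0=0x20 r1=0x00 r2=0x72 r3=0xce  N=0 Z=0
-- IRQ taken; context saved, return-PC = 12 --
mismatch: r3: reported 0xc6 vs actual 0xce

BAD = r3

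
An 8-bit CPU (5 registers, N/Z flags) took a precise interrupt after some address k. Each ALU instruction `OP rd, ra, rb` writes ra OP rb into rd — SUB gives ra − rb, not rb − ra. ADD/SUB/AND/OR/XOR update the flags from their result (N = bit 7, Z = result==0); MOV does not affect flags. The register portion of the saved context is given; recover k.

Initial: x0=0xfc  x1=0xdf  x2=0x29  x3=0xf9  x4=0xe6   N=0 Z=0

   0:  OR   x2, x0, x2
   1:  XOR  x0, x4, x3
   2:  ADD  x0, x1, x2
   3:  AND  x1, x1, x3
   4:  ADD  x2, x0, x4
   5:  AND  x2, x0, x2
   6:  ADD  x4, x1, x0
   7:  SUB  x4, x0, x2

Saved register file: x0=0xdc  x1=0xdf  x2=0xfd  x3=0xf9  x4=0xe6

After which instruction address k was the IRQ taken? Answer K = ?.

after  0: x0=0xfc x1=0xdf x2=0xfd x3=0xf9 x4=0xe6  N=1 Z=0
after  1: x0=0x1f x1=0xdf x2=0xfd x3=0xf9 x4=0xe6  N=0 Z=0
after  2: x0=0xdc x1=0xdf x2=0xfd x3=0xf9 x4=0xe6  N=1 Z=0
-- IRQ taken; context saved, return-PC = 3 --

K = 2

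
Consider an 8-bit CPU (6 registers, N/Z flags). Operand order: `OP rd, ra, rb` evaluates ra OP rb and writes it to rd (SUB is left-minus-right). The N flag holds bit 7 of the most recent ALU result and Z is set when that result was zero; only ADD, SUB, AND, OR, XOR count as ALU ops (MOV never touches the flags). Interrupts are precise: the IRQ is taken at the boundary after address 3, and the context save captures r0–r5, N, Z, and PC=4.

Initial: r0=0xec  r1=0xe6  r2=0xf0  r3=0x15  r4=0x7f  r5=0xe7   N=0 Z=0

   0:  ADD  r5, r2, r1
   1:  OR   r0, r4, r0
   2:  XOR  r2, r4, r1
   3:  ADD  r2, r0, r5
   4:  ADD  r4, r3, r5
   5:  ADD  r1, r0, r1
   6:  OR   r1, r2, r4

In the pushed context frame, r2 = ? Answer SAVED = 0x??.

after  0: r0=0xec r1=0xe6 r2=0xf0 r3=0x15 r4=0x7f r5=0xd6  N=1 Z=0
after  1: r0=0xff r1=0xe6 r2=0xf0 r3=0x15 r4=0x7f r5=0xd6  N=1 Z=0
after  2: r0=0xff r1=0xe6 r2=0x99 r3=0x15 r4=0x7f r5=0xd6  N=1 Z=0
after  3: r0=0xff r1=0xe6 r2=0xd5 r3=0x15 r4=0x7f r5=0xd6  N=1 Z=0
-- IRQ taken; context saved, return-PC = 4 --

SAVED = 0xd5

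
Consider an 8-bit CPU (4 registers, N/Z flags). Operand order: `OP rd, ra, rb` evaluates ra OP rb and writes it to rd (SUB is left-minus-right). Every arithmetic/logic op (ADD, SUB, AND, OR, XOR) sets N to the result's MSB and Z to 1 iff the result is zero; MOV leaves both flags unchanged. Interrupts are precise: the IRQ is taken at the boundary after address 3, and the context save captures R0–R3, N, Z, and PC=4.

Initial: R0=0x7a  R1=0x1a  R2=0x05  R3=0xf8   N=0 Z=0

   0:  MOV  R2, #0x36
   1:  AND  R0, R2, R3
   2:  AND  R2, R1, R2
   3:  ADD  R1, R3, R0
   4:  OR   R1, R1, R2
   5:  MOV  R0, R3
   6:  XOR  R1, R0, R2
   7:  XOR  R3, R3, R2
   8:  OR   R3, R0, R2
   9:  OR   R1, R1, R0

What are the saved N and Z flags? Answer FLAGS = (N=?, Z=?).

after  0: R0=0x7a R1=0x1a R2=0x36 R3=0xf8  N=0 Z=0
after  1: R0=0x30 R1=0x1a R2=0x36 R3=0xf8  N=0 Z=0
after  2: R0=0x30 R1=0x1a R2=0x12 R3=0xf8  N=0 Z=0
after  3: R0=0x30 R1=0x28 R2=0x12 R3=0xf8  N=0 Z=0
-- IRQ taken; context saved, return-PC = 4 --

FLAGS = (N=0, Z=0)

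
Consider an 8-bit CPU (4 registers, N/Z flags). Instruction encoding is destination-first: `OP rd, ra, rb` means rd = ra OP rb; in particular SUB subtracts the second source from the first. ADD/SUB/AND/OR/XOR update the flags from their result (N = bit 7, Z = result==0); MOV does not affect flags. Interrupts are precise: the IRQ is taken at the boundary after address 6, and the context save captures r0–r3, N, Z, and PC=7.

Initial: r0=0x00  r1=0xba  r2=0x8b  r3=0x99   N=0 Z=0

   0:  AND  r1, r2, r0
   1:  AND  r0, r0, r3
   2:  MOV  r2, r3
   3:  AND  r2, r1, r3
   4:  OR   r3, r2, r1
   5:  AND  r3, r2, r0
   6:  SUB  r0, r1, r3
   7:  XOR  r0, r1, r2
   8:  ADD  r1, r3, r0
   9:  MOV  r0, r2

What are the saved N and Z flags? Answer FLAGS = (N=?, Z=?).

FLAGS = (N=0, Z=1)

after  0: r0=0x00 r1=0x00 r2=0x8b r3=0x99  N=0 Z=1
after  1: r0=0x00 r1=0x00 r2=0x8b r3=0x99  N=0 Z=1
after  2: r0=0x00 r1=0x00 r2=0x99 r3=0x99  N=0 Z=1
after  3: r0=0x00 r1=0x00 r2=0x00 r3=0x99  N=0 Z=1
after  4: r0=0x00 r1=0x00 r2=0x00 r3=0x00  N=0 Z=1
after  5: r0=0x00 r1=0x00 r2=0x00 r3=0x00  N=0 Z=1
after  6: r0=0x00 r1=0x00 r2=0x00 r3=0x00  N=0 Z=1
-- IRQ taken; context saved, return-PC = 7 --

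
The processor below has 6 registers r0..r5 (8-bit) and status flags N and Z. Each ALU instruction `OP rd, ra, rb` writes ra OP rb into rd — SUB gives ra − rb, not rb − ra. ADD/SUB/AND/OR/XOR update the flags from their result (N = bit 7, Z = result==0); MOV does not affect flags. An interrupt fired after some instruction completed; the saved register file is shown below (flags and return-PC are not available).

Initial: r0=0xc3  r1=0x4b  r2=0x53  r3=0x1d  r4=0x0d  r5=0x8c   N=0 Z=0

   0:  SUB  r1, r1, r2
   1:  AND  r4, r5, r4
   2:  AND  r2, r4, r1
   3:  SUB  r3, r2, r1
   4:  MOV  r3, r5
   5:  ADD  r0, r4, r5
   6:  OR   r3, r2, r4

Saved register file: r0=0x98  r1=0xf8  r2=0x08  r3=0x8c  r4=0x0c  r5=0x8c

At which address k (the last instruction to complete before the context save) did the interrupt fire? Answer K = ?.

after  0: r0=0xc3 r1=0xf8 r2=0x53 r3=0x1d r4=0x0d r5=0x8c  N=1 Z=0
after  1: r0=0xc3 r1=0xf8 r2=0x53 r3=0x1d r4=0x0c r5=0x8c  N=0 Z=0
after  2: r0=0xc3 r1=0xf8 r2=0x08 r3=0x1d r4=0x0c r5=0x8c  N=0 Z=0
after  3: r0=0xc3 r1=0xf8 r2=0x08 r3=0x10 r4=0x0c r5=0x8c  N=0 Z=0
after  4: r0=0xc3 r1=0xf8 r2=0x08 r3=0x8c r4=0x0c r5=0x8c  N=0 Z=0
after  5: r0=0x98 r1=0xf8 r2=0x08 r3=0x8c r4=0x0c r5=0x8c  N=1 Z=0
-- IRQ taken; context saved, return-PC = 6 --

K = 5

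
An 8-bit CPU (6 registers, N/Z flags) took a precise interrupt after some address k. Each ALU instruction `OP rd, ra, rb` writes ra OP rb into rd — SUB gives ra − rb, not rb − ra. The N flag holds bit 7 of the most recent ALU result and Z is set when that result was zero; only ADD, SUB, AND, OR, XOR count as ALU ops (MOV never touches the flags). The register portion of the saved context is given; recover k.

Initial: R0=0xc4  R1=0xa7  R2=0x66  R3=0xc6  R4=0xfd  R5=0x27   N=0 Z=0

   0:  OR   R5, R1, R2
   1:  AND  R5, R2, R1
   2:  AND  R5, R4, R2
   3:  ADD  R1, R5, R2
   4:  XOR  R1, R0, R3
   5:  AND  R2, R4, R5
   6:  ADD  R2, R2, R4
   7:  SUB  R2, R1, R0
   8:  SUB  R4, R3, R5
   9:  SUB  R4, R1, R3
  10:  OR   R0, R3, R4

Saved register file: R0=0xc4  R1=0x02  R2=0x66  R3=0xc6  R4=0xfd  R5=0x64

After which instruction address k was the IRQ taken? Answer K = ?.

K = 4

after  0: R0=0xc4 R1=0xa7 R2=0x66 R3=0xc6 R4=0xfd R5=0xe7  N=1 Z=0
after  1: R0=0xc4 R1=0xa7 R2=0x66 R3=0xc6 R4=0xfd R5=0x26  N=0 Z=0
after  2: R0=0xc4 R1=0xa7 R2=0x66 R3=0xc6 R4=0xfd R5=0x64  N=0 Z=0
after  3: R0=0xc4 R1=0xca R2=0x66 R3=0xc6 R4=0xfd R5=0x64  N=1 Z=0
after  4: R0=0xc4 R1=0x02 R2=0x66 R3=0xc6 R4=0xfd R5=0x64  N=0 Z=0
-- IRQ taken; context saved, return-PC = 5 --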